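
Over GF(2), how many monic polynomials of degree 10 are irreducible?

99

x^(2^10) − x is the product of all monic irreducibles of degree dividing 10; Möbius inversion gives N = (1/10) Σ μ(10/d)·2^d.
Divisors of 10: 1, 2, 5, 10; μ(10/d) for each: 1, -1, -1, 1.
Σ = 2^1 − 2^2 − 2^5 + 2^10 = 990.
N = 990/10 = 99.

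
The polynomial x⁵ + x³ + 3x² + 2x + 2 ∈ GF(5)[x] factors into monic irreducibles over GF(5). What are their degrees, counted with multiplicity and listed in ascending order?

Write g(x) = x⁵ + x³ + 3x² + 2x + 2.
Roots in GF(5): g(0) = 2; g(1) = 4; g(2) = 3; g(3) = 0 → root; g(4) = 1.
Linear factors from roots: (x + 2).
Complete factorization: g(x) = (x + 2)·(x⁴ + 3x³ + 3x + 1).
Factor degrees with multiplicity: 1 + 4 = 5.

1, 4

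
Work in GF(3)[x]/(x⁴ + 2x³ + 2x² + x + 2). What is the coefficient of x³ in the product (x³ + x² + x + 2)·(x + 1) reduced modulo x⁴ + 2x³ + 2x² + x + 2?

0

Multiply in GF(3)[x]: (x³ + x² + x + 2)·(x + 1) = x⁴ + 2x³ + 2x² + 2.
Reduce using x⁴ ≡ x³ + x² + 2x + 1 (mod x⁴ + 2x³ + 2x² + x + 2).
Reduced: 2x.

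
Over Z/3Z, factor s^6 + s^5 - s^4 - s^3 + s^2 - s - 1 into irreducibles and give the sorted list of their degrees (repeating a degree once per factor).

6

Write h(s) = s^6 + s^5 - s^4 - s^3 + s^2 - s - 1.
Roots in Z/3Z: h(0) = 2; h(1) = 2; h(2) = 1.
Complete factorization: h(s) = (s^6 + s^5 - s^4 - s^3 + s^2 - s - 1).
Factor degrees with multiplicity: 6 = 6.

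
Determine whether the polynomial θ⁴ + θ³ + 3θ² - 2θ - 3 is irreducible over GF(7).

Write g(θ) = θ⁴ + θ³ + 3θ² - 2θ - 3.
Check for roots in GF(7): g(0) = 4; g(1) = 0 → root; g(2) = 1; g(3) = 0 → root; g(4) = 0 → root; g(5) = 0 → root; g(6) = 2.
g(1) = 0, so (θ − 1) divides g(θ); g is reducible.

No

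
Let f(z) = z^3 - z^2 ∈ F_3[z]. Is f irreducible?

Check for roots in F_3: f(0) = 0 → root; f(1) = 0 → root; f(2) = 1.
f(0) = 0, so (z) divides f(z); f is reducible.

No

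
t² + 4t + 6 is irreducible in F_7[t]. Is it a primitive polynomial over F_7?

No

Write f(t) = t² + 4t + 6.
|GF(7^2)^×| = 7^2 − 1 = 48. Prime factorization: 48 = 2^4·3.
f is primitive ⇔ t has order 48 in GF(7)[t]/(f), i.e. t^(48/q) ≠ 1 for each prime q | 48.
t^(24) mod f = 6.
t^(16) mod f = 1
Since t^(16) = 1, the order of t divides 16 < 48; not primitive.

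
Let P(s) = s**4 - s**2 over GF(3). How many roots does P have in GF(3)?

Evaluate at each of the 3 elements of GF(3):
P(0) = 0 → root; P(1) = 0 → root; P(2) = 0 → root.
Roots: {0, 1, 2}.

3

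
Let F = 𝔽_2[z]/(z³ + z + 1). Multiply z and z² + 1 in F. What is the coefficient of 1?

1

Multiply in 𝔽_2[z]: (z)·(z² + 1) = z³ + z.
Reduce using z³ ≡ z + 1 (mod z³ + z + 1).
Reduced: 1.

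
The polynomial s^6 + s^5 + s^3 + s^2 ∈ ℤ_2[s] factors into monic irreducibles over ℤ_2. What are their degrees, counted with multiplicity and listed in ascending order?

1, 1, 1, 1, 2

Write g(s) = s^6 + s^5 + s^3 + s^2.
Roots in ℤ_2: g(0) = 0 → root; g(1) = 0 → root.
Linear factors from roots: (s), (s + 1).
Complete factorization: g(s) = (s)^2·(s + 1)^2·(s^2 + s + 1).
Factor degrees with multiplicity: 1 + 1 + 1 + 1 + 2 = 6.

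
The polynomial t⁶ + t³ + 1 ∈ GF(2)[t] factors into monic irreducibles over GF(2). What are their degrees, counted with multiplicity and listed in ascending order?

Write h(t) = t⁶ + t³ + 1.
Roots in GF(2): h(0) = 1; h(1) = 1.
Complete factorization: h(t) = (t⁶ + t³ + 1).
Factor degrees with multiplicity: 6 = 6.

6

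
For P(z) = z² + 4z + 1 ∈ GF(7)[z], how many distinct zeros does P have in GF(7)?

0

Evaluate at each of the 7 elements of GF(7):
P(0) = 1; P(1) = 6; P(2) = 6; P(3) = 1; P(4) = 5; P(5) = 4; P(6) = 5.
No element is a root.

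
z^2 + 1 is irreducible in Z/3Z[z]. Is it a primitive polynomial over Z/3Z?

No

Write f(z) = z^2 + 1.
|GF(3^2)^×| = 3^2 − 1 = 8. Prime factorization: 8 = 2^3.
f is primitive ⇔ z has order 8 in GF(3)[z]/(f), i.e. z^(8/q) ≠ 1 for each prime q | 8.
z^(4) mod f = 1
Since z^(4) = 1, the order of z divides 4 < 8; not primitive.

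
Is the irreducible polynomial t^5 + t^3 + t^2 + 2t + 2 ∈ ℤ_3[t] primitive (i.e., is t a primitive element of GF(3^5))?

Write f(t) = t^5 + t^3 + t^2 + 2t + 2.
|GF(3^5)^×| = 3^5 − 1 = 242. Prime factorization: 242 = 2·11^2.
f is primitive ⇔ t has order 242 in GF(3)[t]/(f), i.e. t^(242/q) ≠ 1 for each prime q | 242.
t^(121) mod f = 1
t^(22) mod f = 2t + 1.
Since t^(121) = 1, the order of t divides 121 < 242; not primitive.

No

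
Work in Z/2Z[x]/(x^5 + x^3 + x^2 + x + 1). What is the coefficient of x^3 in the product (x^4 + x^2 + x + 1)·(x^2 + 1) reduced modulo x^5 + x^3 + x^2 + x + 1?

Multiply in Z/2Z[x]: (x^4 + x^2 + x + 1)·(x^2 + 1) = x^6 + x^3 + x + 1.
Reduce using x^5 ≡ x^3 + x^2 + x + 1 (mod x^5 + x^3 + x^2 + x + 1).
Reduced: x^4 + x^2 + 1.

0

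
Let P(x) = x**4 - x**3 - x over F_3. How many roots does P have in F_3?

2

Evaluate at each of the 3 elements of F_3:
P(0) = 0 → root; P(1) = 2; P(2) = 0 → root.
Roots: {0, 2}.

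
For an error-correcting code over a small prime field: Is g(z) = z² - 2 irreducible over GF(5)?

Yes

Check for roots in GF(5): g(0) = 3; g(1) = 4; g(2) = 2; g(3) = 2; g(4) = 4.
No roots. A degree-2 polynomial over a field with no linear factor is irreducible.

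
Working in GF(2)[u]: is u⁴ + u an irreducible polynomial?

No

Write h(u) = u⁴ + u.
Check for roots in GF(2): h(0) = 0 → root; h(1) = 0 → root.
h(0) = 0, so (u) divides h(u); h is reducible.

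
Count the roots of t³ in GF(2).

1

Write h(t) = t³.
Evaluate at each of the 2 elements of GF(2):
h(0) = 0 → root; h(1) = 1.
Roots: {0}.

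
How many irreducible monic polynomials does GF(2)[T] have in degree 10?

99

Gauss's count: N_{2}(10) = (1/10) Σ_{d|10} μ(10/d)·2^d.
Divisors of 10: 1, 2, 5, 10; μ(10/d) for each: 1, -1, -1, 1.
Σ = 2^1 − 2^2 − 2^5 + 2^10 = 990.
N = 990/10 = 99.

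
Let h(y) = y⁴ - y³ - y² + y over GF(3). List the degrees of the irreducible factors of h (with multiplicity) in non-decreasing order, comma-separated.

1, 1, 1, 1

Roots in GF(3): h(0) = 0 → root; h(1) = 0 → root; h(2) = 0 → root.
Linear factors from roots: (y), (y - 1), (y + 1).
Complete factorization: h(y) = (y)·(y + 1)·(y - 1)^2.
Factor degrees with multiplicity: 1 + 1 + 1 + 1 = 4.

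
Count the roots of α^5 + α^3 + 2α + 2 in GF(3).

1

Write f(α) = α^5 + α^3 + 2α + 2.
Evaluate at each of the 3 elements of GF(3):
f(0) = 2; f(1) = 0 → root; f(2) = 1.
Roots: {1}.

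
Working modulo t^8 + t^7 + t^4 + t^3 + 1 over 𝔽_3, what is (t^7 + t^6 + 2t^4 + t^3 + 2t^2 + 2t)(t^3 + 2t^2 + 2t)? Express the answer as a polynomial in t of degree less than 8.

2t^7 + t^6 + 2t^5 + t^4 + t + 1

Multiply in 𝔽_3[t]: (t^7 + t^6 + 2t^4 + t^3 + 2t^2 + 2t)·(t^3 + 2t^2 + 2t) = t^10 + t^8 + t^7 + 2t^6 + 2t^5 + 2t^4 + 2t^3 + t^2.
Reduce using t^8 ≡ 2t^7 + 2t^4 + 2t^3 + 2 (mod t^8 + t^7 + t^4 + t^3 + 1).
Reduced: 2t^7 + t^6 + 2t^5 + t^4 + t + 1.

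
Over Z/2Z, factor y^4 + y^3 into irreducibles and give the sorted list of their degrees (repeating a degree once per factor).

1, 1, 1, 1

Write f(y) = y^4 + y^3.
Roots in Z/2Z: f(0) = 0 → root; f(1) = 0 → root.
Linear factors from roots: (y), (y + 1).
Complete factorization: f(y) = (y + 1)·(y)^3.
Factor degrees with multiplicity: 1 + 1 + 1 + 1 = 4.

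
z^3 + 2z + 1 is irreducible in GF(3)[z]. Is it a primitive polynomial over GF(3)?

Yes

Write f(z) = z^3 + 2z + 1.
|GF(3^3)^×| = 3^3 − 1 = 26. Prime factorization: 26 = 2·13.
f is primitive ⇔ z has order 26 in GF(3)[z]/(f), i.e. z^(26/q) ≠ 1 for each prime q | 26.
z^(13) mod f = 2.
z^(2) mod f = z^2.
None equal 1, so z has full order 26; f is primitive.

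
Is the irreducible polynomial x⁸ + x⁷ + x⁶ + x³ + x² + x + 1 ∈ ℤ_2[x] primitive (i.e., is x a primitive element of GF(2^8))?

Write f(x) = x⁸ + x⁷ + x⁶ + x³ + x² + x + 1.
|GF(2^8)^×| = 2^8 − 1 = 255. Prime factorization: 255 = 3·5·17.
f is primitive ⇔ x has order 255 in GF(2)[x]/(f), i.e. x^(255/q) ≠ 1 for each prime q | 255.
x^(85) mod f = x⁵ + x⁴ + x³ + x² + 1.
x^(51) mod f = x⁶ + x³.
x^(15) mod f = x⁵ + x⁴ + x³ + x + 1.
None equal 1, so x has full order 255; f is primitive.

Yes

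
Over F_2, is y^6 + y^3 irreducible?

Write g(y) = y^6 + y^3.
Check for roots in F_2: g(0) = 0 → root; g(1) = 0 → root.
g(0) = 0, so (y) divides g(y); g is reducible.

No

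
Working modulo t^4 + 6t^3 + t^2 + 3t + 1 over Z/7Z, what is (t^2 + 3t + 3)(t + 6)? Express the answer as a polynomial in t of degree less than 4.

t^3 + 2t^2 + 4

Multiply in Z/7Z[t]: (t^2 + 3t + 3)·(t + 6) = t^3 + 2t^2 + 4.
Reduced: t^3 + 2t^2 + 4.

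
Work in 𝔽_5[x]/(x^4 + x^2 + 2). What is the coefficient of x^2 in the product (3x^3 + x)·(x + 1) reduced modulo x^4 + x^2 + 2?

3

Multiply in 𝔽_5[x]: (3x^3 + x)·(x + 1) = 3x^4 + 3x^3 + x^2 + x.
Reduce using x^4 ≡ 4x^2 + 3 (mod x^4 + x^2 + 2).
Reduced: 3x^3 + 3x^2 + x + 4.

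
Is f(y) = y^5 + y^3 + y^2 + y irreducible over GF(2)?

No

Check for roots in GF(2): f(0) = 0 → root; f(1) = 0 → root.
f(0) = 0, so (y) divides f(y); f is reducible.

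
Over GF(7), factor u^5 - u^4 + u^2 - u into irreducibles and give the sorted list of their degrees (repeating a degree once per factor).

Write g(u) = u^5 - u^4 + u^2 - u.
Linear factors from roots: (u), (u - 1), (u - 3), (u + 2), (u + 1).
Complete factorization: g(u) = (u)·(u + 1)·(u + 2)·(u - 3)·(u - 1).
Factor degrees with multiplicity: 1 + 1 + 1 + 1 + 1 = 5.

1, 1, 1, 1, 1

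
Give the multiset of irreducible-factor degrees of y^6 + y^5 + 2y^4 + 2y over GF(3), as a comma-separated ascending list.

Write f(y) = y^6 + y^5 + 2y^4 + 2y.
Roots in GF(3): f(0) = 0 → root; f(1) = 0 → root; f(2) = 0 → root.
Linear factors from roots: (y), (y + 2), (y + 1).
Complete factorization: f(y) = (y)·(y + 1)·(y + 2)^2·(y^2 + 2y + 2).
Factor degrees with multiplicity: 1 + 1 + 1 + 1 + 2 = 6.

1, 1, 1, 1, 2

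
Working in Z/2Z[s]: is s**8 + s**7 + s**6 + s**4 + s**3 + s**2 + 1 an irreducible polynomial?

Yes

Write f(s) = s**8 + s**7 + s**6 + s**4 + s**3 + s**2 + 1.
Check for roots in Z/2Z: f(0) = 1; f(1) = 1.
No roots, so no linear factors.
Monic irreducibles of degree 2 over GF(2): s**2 + s + 1.
None of them divide f (all give nonzero remainder).
Monic irreducibles of degree 3 over GF(2): s**3 + s + 1, s**3 + s**2 + 1.
None of them divide f (all give nonzero remainder).
Monic irreducibles of degree 4 over GF(2): s**4 + s + 1, s**4 + s**3 + 1, s**4 + s**3 + s**2 + s + 1.
None of them divide f (all give nonzero remainder).
No irreducible factor of degree ≤ 4 exists, so f is irreducible over GF(2).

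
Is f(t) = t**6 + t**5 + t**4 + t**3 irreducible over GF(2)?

Check for roots in GF(2): f(0) = 0 → root; f(1) = 0 → root.
f(0) = 0, so (t) divides f(t); f is reducible.

No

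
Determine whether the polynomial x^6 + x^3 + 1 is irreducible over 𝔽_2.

Yes

Write f(x) = x^6 + x^3 + 1.
Check for roots in 𝔽_2: f(0) = 1; f(1) = 1.
No roots, so no linear factors.
Monic irreducibles of degree 2 over GF(2): x^2 + x + 1.
None of them divide f (all give nonzero remainder).
Monic irreducibles of degree 3 over GF(2): x^3 + x + 1, x^3 + x^2 + 1.
None of them divide f (all give nonzero remainder).
No irreducible factor of degree ≤ 3 exists, so f is irreducible over GF(2).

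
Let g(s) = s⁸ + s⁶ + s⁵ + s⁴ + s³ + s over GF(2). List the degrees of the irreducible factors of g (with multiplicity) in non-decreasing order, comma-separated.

Roots in GF(2): g(0) = 0 → root; g(1) = 0 → root.
Linear factors from roots: (s), (s + 1).
Complete factorization: g(s) = (s)·(s + 1)·(s² + s + 1)^3.
Factor degrees with multiplicity: 1 + 1 + 2 + 2 + 2 = 8.

1, 1, 2, 2, 2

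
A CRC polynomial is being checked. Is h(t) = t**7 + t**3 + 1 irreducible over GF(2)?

Check for roots in GF(2): h(0) = 1; h(1) = 1.
No roots, so no linear factors.
Monic irreducibles of degree 2 over GF(2): t**2 + t + 1.
None of them divide h (all give nonzero remainder).
Monic irreducibles of degree 3 over GF(2): t**3 + t + 1, t**3 + t**2 + 1.
None of them divide h (all give nonzero remainder).
No irreducible factor of degree ≤ 3 exists, so h is irreducible over GF(2).

Yes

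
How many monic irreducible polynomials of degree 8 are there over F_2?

30

The number of monic irreducibles of degree 8 over GF(2) is (1/8)·Σ_{d∣8} μ(8/d) 2^d.
Divisors of 8: 1, 2, 4, 8; μ(8/d) for each: 0, 0, -1, 1.
Σ = − 2^4 + 2^8 = 240.
N = 240/8 = 30.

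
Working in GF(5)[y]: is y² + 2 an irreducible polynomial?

Write P(y) = y² + 2.
Check for roots in GF(5): P(0) = 2; P(1) = 3; P(2) = 1; P(3) = 1; P(4) = 3.
No roots. A degree-2 polynomial over a field with no linear factor is irreducible.

Yes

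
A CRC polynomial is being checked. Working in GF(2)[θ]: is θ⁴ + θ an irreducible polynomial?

Write P(θ) = θ⁴ + θ.
Check for roots in GF(2): P(0) = 0 → root; P(1) = 0 → root.
P(0) = 0, so (θ) divides P(θ); P is reducible.

No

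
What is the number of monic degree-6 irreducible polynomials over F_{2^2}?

670

x^(4^6) − x is the product of all monic irreducibles of degree dividing 6; Möbius inversion gives N = (1/6) Σ μ(6/d)·4^d.
Divisors of 6: 1, 2, 3, 6; μ(6/d) for each: 1, -1, -1, 1.
Σ = 4^1 − 4^2 − 4^3 + 4^6 = 4020.
N = 4020/6 = 670.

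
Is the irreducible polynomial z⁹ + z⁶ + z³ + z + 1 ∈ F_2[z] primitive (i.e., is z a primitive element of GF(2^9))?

No

Write f(z) = z⁹ + z⁶ + z³ + z + 1.
|GF(2^9)^×| = 2^9 − 1 = 511. Prime factorization: 511 = 7·73.
f is primitive ⇔ z has order 511 in GF(2)[z]/(f), i.e. z^(511/q) ≠ 1 for each prime q | 511.
z^(73) mod f = 1
z^(7) mod f = z⁷.
Since z^(73) = 1, the order of z divides 73 < 511; not primitive.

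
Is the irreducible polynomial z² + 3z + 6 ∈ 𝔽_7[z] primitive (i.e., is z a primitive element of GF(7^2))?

Write f(z) = z² + 3z + 6.
|GF(7^2)^×| = 7^2 − 1 = 48. Prime factorization: 48 = 2^4·3.
f is primitive ⇔ z has order 48 in GF(7)[z]/(f), i.e. z^(48/q) ≠ 1 for each prime q | 48.
z^(24) mod f = 6.
z^(16) mod f = 1
Since z^(16) = 1, the order of z divides 16 < 48; not primitive.

No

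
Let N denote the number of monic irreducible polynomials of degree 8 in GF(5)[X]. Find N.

48750

Gauss's count: N_{5}(8) = (1/8) Σ_{d|8} μ(8/d)·5^d.
Divisors of 8: 1, 2, 4, 8; μ(8/d) for each: 0, 0, -1, 1.
Σ = − 5^4 + 5^8 = 390000.
N = 390000/8 = 48750.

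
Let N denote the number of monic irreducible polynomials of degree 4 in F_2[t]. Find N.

3

x^(2^4) − x is the product of all monic irreducibles of degree dividing 4; Möbius inversion gives N = (1/4) Σ μ(4/d)·2^d.
Divisors of 4: 1, 2, 4; μ(4/d) for each: 0, -1, 1.
Σ = − 2^2 + 2^4 = 12.
N = 12/4 = 3.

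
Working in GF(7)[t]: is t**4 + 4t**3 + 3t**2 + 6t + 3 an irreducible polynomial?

Yes

Write m(t) = t**4 + 4t**3 + 3t**2 + 6t + 3.
Check for roots in GF(7): m(0) = 3; m(1) = 3; m(2) = 5; m(3) = 6; m(4) = 6; m(5) = 1; m(6) = 4.
No roots, so no linear factors.
Degree-2 irreducible divisors: test the 21 monic irreducibles of degree 2 over GF(7).
None of them divide m (all give nonzero remainder).
No irreducible factor of degree ≤ 2 exists, so m is irreducible over GF(7).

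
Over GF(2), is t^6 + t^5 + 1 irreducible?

Write f(t) = t^6 + t^5 + 1.
Check for roots in GF(2): f(0) = 1; f(1) = 1.
No roots, so no linear factors.
Monic irreducibles of degree 2 over GF(2): t^2 + t + 1.
None of them divide f (all give nonzero remainder).
Monic irreducibles of degree 3 over GF(2): t^3 + t + 1, t^3 + t^2 + 1.
None of them divide f (all give nonzero remainder).
No irreducible factor of degree ≤ 3 exists, so f is irreducible over GF(2).

Yes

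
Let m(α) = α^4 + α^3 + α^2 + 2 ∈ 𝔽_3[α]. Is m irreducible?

No

Check for roots in 𝔽_3: m(0) = 2; m(1) = 2; m(2) = 0 → root.
m(2) = 0, so (α − 2) divides m(α); m is reducible.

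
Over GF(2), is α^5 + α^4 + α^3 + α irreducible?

Write f(α) = α^5 + α^4 + α^3 + α.
Check for roots in GF(2): f(0) = 0 → root; f(1) = 0 → root.
f(0) = 0, so (α) divides f(α); f is reducible.

No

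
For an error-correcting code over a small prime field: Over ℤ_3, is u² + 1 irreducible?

Yes

Write f(u) = u² + 1.
Check for roots in ℤ_3: f(0) = 1; f(1) = 2; f(2) = 2.
No roots. A degree-2 polynomial over a field with no linear factor is irreducible.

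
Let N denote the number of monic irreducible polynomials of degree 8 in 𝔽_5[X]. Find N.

48750

The number of monic irreducibles of degree 8 over GF(5) is (1/8)·Σ_{d∣8} μ(8/d) 5^d.
Divisors of 8: 1, 2, 4, 8; μ(8/d) for each: 0, 0, -1, 1.
Σ = − 5^4 + 5^8 = 390000.
N = 390000/8 = 48750.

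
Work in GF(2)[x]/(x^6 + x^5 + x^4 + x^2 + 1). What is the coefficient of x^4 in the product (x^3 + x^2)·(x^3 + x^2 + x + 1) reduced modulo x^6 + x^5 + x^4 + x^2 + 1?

Multiply in GF(2)[x]: (x^3 + x^2)·(x^3 + x^2 + x + 1) = x^6 + x^2.
Reduce using x^6 ≡ x^5 + x^4 + x^2 + 1 (mod x^6 + x^5 + x^4 + x^2 + 1).
Reduced: x^5 + x^4 + 1.

1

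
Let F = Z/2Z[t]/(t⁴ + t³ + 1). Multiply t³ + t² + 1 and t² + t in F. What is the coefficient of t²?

Multiply in Z/2Z[t]: (t³ + t² + 1)·(t² + t) = t⁵ + t³ + t² + t.
Reduce using t⁴ ≡ t³ + 1 (mod t⁴ + t³ + 1).
Reduced: t² + 1.

1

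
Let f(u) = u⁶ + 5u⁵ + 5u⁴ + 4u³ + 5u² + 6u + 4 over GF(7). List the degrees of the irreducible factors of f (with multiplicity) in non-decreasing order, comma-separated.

Linear factors from roots: (u + 1).
Complete factorization: f(u) = (u + 1)^2·(u² + 4)·(u² + 3u + 1).
Factor degrees with multiplicity: 1 + 1 + 2 + 2 = 6.

1, 1, 2, 2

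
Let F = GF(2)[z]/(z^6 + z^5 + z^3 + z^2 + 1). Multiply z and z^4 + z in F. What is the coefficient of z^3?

0

Multiply in GF(2)[z]: (z)·(z^4 + z) = z^5 + z^2.
Reduced: z^5 + z^2.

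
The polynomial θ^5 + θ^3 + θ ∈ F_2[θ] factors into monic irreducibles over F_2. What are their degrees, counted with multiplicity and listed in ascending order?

1, 2, 2

Write h(θ) = θ^5 + θ^3 + θ.
Roots in F_2: h(0) = 0 → root; h(1) = 1.
Linear factors from roots: (θ).
Complete factorization: h(θ) = (θ)·(θ^2 + θ + 1)^2.
Factor degrees with multiplicity: 1 + 2 + 2 = 5.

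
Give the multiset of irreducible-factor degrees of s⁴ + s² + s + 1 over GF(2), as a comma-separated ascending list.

1, 3

Write f(s) = s⁴ + s² + s + 1.
Roots in GF(2): f(0) = 1; f(1) = 0 → root.
Linear factors from roots: (s + 1).
Complete factorization: f(s) = (s + 1)·(s³ + s² + 1).
Factor degrees with multiplicity: 1 + 3 = 4.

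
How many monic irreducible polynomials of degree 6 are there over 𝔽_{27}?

64566684

Gauss's count: N_{27}(6) = (1/6) Σ_{d|6} μ(6/d)·27^d.
Divisors of 6: 1, 2, 3, 6; μ(6/d) for each: 1, -1, -1, 1.
Σ = 27^1 − 27^2 − 27^3 + 27^6 = 387400104.
N = 387400104/6 = 64566684.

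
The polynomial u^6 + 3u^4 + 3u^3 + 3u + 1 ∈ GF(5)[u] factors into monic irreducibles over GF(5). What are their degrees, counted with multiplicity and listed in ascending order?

6

Write g(u) = u^6 + 3u^4 + 3u^3 + 3u + 1.
Roots in GF(5): g(0) = 1; g(1) = 1; g(2) = 3; g(3) = 3; g(4) = 4.
Complete factorization: g(u) = (u^6 + 3u^4 + 3u^3 + 3u + 1).
Factor degrees with multiplicity: 6 = 6.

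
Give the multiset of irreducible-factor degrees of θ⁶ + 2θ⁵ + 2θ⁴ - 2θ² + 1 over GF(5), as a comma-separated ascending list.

1, 1, 1, 1, 2

Write f(θ) = θ⁶ + 2θ⁵ + 2θ⁴ - 2θ² + 1.
Roots in GF(5): f(0) = 1; f(1) = 4; f(2) = 3; f(3) = 0 → root; f(4) = 0 → root.
Linear factors from roots: (θ + 2), (θ + 1).
Complete factorization: f(θ) = (θ + 2)·(θ + 1)^3·(θ² + 2θ - 2).
Factor degrees with multiplicity: 1 + 1 + 1 + 1 + 2 = 6.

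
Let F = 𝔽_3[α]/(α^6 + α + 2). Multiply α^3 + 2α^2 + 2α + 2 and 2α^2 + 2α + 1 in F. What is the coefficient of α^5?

Multiply in 𝔽_3[α]: (α^3 + 2α^2 + 2α + 2)·(2α^2 + 2α + 1) = 2α^5 + α^2 + 2.
Reduced: 2α^5 + α^2 + 2.

2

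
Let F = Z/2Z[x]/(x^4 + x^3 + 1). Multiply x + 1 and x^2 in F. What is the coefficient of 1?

Multiply in Z/2Z[x]: (x + 1)·(x^2) = x^3 + x^2.
Reduced: x^3 + x^2.

0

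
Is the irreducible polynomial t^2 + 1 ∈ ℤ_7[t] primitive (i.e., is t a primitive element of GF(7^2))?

Write f(t) = t^2 + 1.
|GF(7^2)^×| = 7^2 − 1 = 48. Prime factorization: 48 = 2^4·3.
f is primitive ⇔ t has order 48 in GF(7)[t]/(f), i.e. t^(48/q) ≠ 1 for each prime q | 48.
t^(24) mod f = 1
t^(16) mod f = 1
Since t^(24) = 1, the order of t divides 24 < 48; not primitive.

No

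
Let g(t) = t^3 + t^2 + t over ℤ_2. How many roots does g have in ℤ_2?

Evaluate at each of the 2 elements of ℤ_2:
g(0) = 0 → root; g(1) = 1.
Roots: {0}.

1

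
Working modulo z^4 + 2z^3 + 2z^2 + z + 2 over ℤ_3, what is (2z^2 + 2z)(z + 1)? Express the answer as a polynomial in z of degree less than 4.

Multiply in ℤ_3[z]: (2z^2 + 2z)·(z + 1) = 2z^3 + z^2 + 2z.
Reduced: 2z^3 + z^2 + 2z.

2z^3 + z^2 + 2z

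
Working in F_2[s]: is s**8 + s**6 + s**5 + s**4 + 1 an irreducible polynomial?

Yes

Write f(s) = s**8 + s**6 + s**5 + s**4 + 1.
Check for roots in F_2: f(0) = 1; f(1) = 1.
No roots, so no linear factors.
Monic irreducibles of degree 2 over GF(2): s**2 + s + 1.
None of them divide f (all give nonzero remainder).
Monic irreducibles of degree 3 over GF(2): s**3 + s + 1, s**3 + s**2 + 1.
None of them divide f (all give nonzero remainder).
Monic irreducibles of degree 4 over GF(2): s**4 + s + 1, s**4 + s**3 + 1, s**4 + s**3 + s**2 + s + 1.
None of them divide f (all give nonzero remainder).
No irreducible factor of degree ≤ 4 exists, so f is irreducible over GF(2).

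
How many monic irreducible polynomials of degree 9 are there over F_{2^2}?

The number of monic irreducibles of degree 9 over GF(4) is (1/9)·Σ_{d∣9} μ(9/d) 4^d.
Divisors of 9: 1, 3, 9; μ(9/d) for each: 0, -1, 1.
Σ = − 4^3 + 4^9 = 262080.
N = 262080/9 = 29120.

29120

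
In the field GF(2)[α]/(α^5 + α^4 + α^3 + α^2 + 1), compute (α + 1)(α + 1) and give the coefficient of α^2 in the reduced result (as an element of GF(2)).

Multiply in GF(2)[α]: (α + 1)·(α + 1) = α^2 + 1.
Reduced: α^2 + 1.

1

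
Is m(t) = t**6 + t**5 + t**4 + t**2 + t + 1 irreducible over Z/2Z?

No

Check for roots in Z/2Z: m(0) = 1; m(1) = 0 → root.
m(1) = 0, so (t − 1) divides m(t); m is reducible.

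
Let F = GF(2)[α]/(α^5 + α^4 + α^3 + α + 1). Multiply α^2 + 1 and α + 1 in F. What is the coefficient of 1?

Multiply in GF(2)[α]: (α^2 + 1)·(α + 1) = α^3 + α^2 + α + 1.
Reduced: α^3 + α^2 + α + 1.

1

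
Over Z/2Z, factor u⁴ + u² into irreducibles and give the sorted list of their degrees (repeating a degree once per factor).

1, 1, 1, 1

Write g(u) = u⁴ + u².
Roots in Z/2Z: g(0) = 0 → root; g(1) = 0 → root.
Linear factors from roots: (u), (u + 1).
Complete factorization: g(u) = (u)^2·(u + 1)^2.
Factor degrees with multiplicity: 1 + 1 + 1 + 1 = 4.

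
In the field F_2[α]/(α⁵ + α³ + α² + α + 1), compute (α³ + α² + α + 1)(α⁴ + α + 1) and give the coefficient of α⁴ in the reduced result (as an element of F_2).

Multiply in F_2[α]: (α³ + α² + α + 1)·(α⁴ + α + 1) = α⁷ + α⁶ + α⁵ + 1.
Reduce using α⁵ ≡ α³ + α² + α + 1 (mod α⁵ + α³ + α² + α + 1).
Reduced: α + 1.

0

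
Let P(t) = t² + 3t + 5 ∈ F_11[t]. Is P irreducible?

Check each element of F_11 for a root: P(0)=5, P(1)=9, P(2)=4, P(3)=1, P(4)=0, P(5)=1, P(6)=4, P(7)=9, P(8)=5, P(9)=3, P(10)=3.
P(4) = 0, so (t − 4) divides P(t); P is reducible.

No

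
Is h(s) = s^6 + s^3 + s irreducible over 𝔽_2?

No

Check for roots in 𝔽_2: h(0) = 0 → root; h(1) = 1.
h(0) = 0, so (s) divides h(s); h is reducible.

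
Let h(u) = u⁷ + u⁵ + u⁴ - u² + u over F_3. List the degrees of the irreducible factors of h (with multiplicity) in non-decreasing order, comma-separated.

1, 1, 1, 1, 1, 2

Roots in F_3: h(0) = 0 → root; h(1) = 0 → root; h(2) = 0 → root.
Linear factors from roots: (u), (u - 1), (u + 1).
Complete factorization: h(u) = (u)·(u + 1)·(u - 1)^3·(u² - u - 1).
Factor degrees with multiplicity: 1 + 1 + 1 + 1 + 1 + 2 = 7.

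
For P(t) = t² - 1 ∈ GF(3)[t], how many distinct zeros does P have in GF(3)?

2

Evaluate at each of the 3 elements of GF(3):
P(0) = 2; P(1) = 0 → root; P(2) = 0 → root.
Roots: {1, 2}.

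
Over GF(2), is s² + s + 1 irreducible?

Yes

Write g(s) = s² + s + 1.
Check for roots in GF(2): g(0) = 1; g(1) = 1.
No roots. A degree-2 polynomial over a field with no linear factor is irreducible.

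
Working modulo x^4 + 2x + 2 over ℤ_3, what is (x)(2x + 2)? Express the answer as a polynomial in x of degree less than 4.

2x^2 + 2x

Multiply in ℤ_3[x]: (x)·(2x + 2) = 2x^2 + 2x.
Reduced: 2x^2 + 2x.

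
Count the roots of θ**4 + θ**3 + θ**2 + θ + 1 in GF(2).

Write h(θ) = θ**4 + θ**3 + θ**2 + θ + 1.
Evaluate at each of the 2 elements of GF(2):
h(0) = 1; h(1) = 1.
No element is a root.

0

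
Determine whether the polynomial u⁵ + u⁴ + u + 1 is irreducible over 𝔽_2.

No

Write f(u) = u⁵ + u⁴ + u + 1.
Check for roots in 𝔽_2: f(0) = 1; f(1) = 0 → root.
f(1) = 0, so (u − 1) divides f(u); f is reducible.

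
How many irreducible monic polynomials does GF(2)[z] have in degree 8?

30

The number of monic irreducibles of degree 8 over GF(2) is (1/8)·Σ_{d∣8} μ(8/d) 2^d.
Divisors of 8: 1, 2, 4, 8; μ(8/d) for each: 0, 0, -1, 1.
Σ = − 2^4 + 2^8 = 240.
N = 240/8 = 30.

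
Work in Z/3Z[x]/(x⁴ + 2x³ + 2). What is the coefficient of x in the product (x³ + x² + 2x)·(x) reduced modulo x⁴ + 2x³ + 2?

0

Multiply in Z/3Z[x]: (x³ + x² + 2x)·(x) = x⁴ + x³ + 2x².
Reduce using x⁴ ≡ x³ + 1 (mod x⁴ + 2x³ + 2).
Reduced: 2x³ + 2x² + 1.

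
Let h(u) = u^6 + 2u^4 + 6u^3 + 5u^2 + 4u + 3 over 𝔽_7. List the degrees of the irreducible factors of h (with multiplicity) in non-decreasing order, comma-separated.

Linear factors from roots: (u + 6), (u + 5), (u + 4), (u + 2).
Complete factorization: h(u) = (u + 2)·(u + 4)·(u + 5)·(u + 6)·(u^2 + 4u + 5).
Factor degrees with multiplicity: 1 + 1 + 1 + 1 + 2 = 6.

1, 1, 1, 1, 2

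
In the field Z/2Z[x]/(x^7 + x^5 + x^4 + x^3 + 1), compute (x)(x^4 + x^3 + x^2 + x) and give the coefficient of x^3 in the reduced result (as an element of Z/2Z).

Multiply in Z/2Z[x]: (x)·(x^4 + x^3 + x^2 + x) = x^5 + x^4 + x^3 + x^2.
Reduced: x^5 + x^4 + x^3 + x^2.

1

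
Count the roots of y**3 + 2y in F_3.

Write h(y) = y**3 + 2y.
Evaluate at each of the 3 elements of F_3:
h(0) = 0 → root; h(1) = 0 → root; h(2) = 0 → root.
Roots: {0, 1, 2}.

3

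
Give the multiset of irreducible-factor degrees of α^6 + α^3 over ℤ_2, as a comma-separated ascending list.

1, 1, 1, 1, 2

Write f(α) = α^6 + α^3.
Roots in ℤ_2: f(0) = 0 → root; f(1) = 0 → root.
Linear factors from roots: (α), (α + 1).
Complete factorization: f(α) = (α + 1)·(α)^3·(α^2 + α + 1).
Factor degrees with multiplicity: 1 + 1 + 1 + 1 + 2 = 6.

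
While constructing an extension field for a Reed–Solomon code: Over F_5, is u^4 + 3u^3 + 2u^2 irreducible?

No

Write h(u) = u^4 + 3u^3 + 2u^2.
Check for roots in F_5: h(0) = 0 → root; h(1) = 1; h(2) = 3; h(3) = 0 → root; h(4) = 0 → root.
h(0) = 0, so (u) divides h(u); h is reducible.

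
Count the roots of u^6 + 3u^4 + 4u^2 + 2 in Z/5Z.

Write f(u) = u^6 + 3u^4 + 4u^2 + 2.
Evaluate at each of the 5 elements of Z/5Z:
f(0) = 2; f(1) = 0 → root; f(2) = 0 → root; f(3) = 0 → root; f(4) = 0 → root.
Roots: {1, 2, 3, 4}.

4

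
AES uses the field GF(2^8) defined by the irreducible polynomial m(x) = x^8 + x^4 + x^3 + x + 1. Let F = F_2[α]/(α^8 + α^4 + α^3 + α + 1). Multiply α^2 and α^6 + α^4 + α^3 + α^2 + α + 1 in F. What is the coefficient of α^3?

0

Multiply in F_2[α]: (α^2)·(α^6 + α^4 + α^3 + α^2 + α + 1) = α^8 + α^6 + α^5 + α^4 + α^3 + α^2.
Reduce using α^8 ≡ α^4 + α^3 + α + 1 (mod α^8 + α^4 + α^3 + α + 1).
Reduced: α^6 + α^5 + α^2 + α + 1.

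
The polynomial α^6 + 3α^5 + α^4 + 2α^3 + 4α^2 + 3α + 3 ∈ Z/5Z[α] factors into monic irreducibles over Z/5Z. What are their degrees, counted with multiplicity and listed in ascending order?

Write g(α) = α^6 + 3α^5 + α^4 + 2α^3 + 4α^2 + 3α + 3.
Roots in Z/5Z: g(0) = 3; g(1) = 2; g(2) = 2; g(3) = 1; g(4) = 1.
Complete factorization: g(α) = (α^6 + 3α^5 + α^4 + 2α^3 + 4α^2 + 3α + 3).
Factor degrees with multiplicity: 6 = 6.

6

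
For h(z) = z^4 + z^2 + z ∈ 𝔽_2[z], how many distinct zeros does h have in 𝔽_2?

1

Evaluate at each of the 2 elements of 𝔽_2:
h(0) = 0 → root; h(1) = 1.
Roots: {0}.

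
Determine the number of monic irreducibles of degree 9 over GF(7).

4483696

x^(7^9) − x is the product of all monic irreducibles of degree dividing 9; Möbius inversion gives N = (1/9) Σ μ(9/d)·7^d.
Divisors of 9: 1, 3, 9; μ(9/d) for each: 0, -1, 1.
Σ = − 7^3 + 7^9 = 40353264.
N = 40353264/9 = 4483696.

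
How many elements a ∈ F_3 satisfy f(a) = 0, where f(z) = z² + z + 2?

0

Evaluate at each of the 3 elements of F_3:
f(0) = 2; f(1) = 1; f(2) = 2.
No element is a root.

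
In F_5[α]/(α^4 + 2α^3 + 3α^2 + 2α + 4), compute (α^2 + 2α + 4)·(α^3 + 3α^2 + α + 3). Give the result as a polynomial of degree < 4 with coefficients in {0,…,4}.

2α^3 + α^2

Multiply in F_5[α]: (α^2 + 2α + 4)·(α^3 + 3α^2 + α + 3) = α^5 + α^3 + 2α^2 + 2.
Reduce using α^4 ≡ 3α^3 + 2α^2 + 3α + 1 (mod α^4 + 2α^3 + 3α^2 + 2α + 4).
Reduced: 2α^3 + α^2.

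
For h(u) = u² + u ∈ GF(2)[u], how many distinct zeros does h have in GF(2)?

2

Evaluate at each of the 2 elements of GF(2):
h(0) = 0 → root; h(1) = 0 → root.
Roots: {0, 1}.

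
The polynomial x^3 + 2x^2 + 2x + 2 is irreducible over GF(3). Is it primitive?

No

Write f(x) = x^3 + 2x^2 + 2x + 2.
|GF(3^3)^×| = 3^3 − 1 = 26. Prime factorization: 26 = 2·13.
f is primitive ⇔ x has order 26 in GF(3)[x]/(f), i.e. x^(26/q) ≠ 1 for each prime q | 26.
x^(13) mod f = 1
x^(2) mod f = x^2.
Since x^(13) = 1, the order of x divides 13 < 26; not primitive.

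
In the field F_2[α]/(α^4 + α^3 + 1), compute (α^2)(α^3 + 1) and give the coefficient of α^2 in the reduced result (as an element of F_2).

1

Multiply in F_2[α]: (α^2)·(α^3 + 1) = α^5 + α^2.
Reduce using α^4 ≡ α^3 + 1 (mod α^4 + α^3 + 1).
Reduced: α^3 + α^2 + α + 1.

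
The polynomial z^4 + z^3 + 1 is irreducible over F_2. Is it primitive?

Yes

Write f(z) = z^4 + z^3 + 1.
|GF(2^4)^×| = 2^4 − 1 = 15. Prime factorization: 15 = 3·5.
f is primitive ⇔ z has order 15 in GF(2)[z]/(f), i.e. z^(15/q) ≠ 1 for each prime q | 15.
z^(5) mod f = z^3 + z + 1.
z^(3) mod f = z^3.
None equal 1, so z has full order 15; f is primitive.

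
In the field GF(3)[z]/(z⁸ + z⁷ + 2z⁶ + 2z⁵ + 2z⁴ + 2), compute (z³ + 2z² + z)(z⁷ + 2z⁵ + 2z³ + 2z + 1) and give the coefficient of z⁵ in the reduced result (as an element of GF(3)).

2

Multiply in GF(3)[z]: (z³ + 2z² + z)·(z⁷ + 2z⁵ + 2z³ + 2z + 1) = z¹⁰ + 2z⁹ + z⁷ + z⁶ + z⁵ + z⁴ + 2z³ + z² + z.
Reduce using z⁸ ≡ 2z⁷ + z⁶ + z⁵ + z⁴ + 1 (mod z⁸ + z⁷ + 2z⁶ + 2z⁵ + 2z⁴ + 2).
Reduced: 2z⁵ + z⁴ + 2z³ + 2z² + 2z.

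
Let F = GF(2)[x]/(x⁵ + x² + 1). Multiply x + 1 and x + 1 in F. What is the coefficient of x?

Multiply in GF(2)[x]: (x + 1)·(x + 1) = x² + 1.
Reduced: x² + 1.

0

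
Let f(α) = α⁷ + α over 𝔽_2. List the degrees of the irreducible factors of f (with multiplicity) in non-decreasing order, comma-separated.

1, 1, 1, 2, 2

Roots in 𝔽_2: f(0) = 0 → root; f(1) = 0 → root.
Linear factors from roots: (α), (α + 1).
Complete factorization: f(α) = (α)·(α + 1)^2·(α² + α + 1)^2.
Factor degrees with multiplicity: 1 + 1 + 1 + 2 + 2 = 7.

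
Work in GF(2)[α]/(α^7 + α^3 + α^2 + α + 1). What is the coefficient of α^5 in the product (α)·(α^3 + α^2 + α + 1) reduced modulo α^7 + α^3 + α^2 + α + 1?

Multiply in GF(2)[α]: (α)·(α^3 + α^2 + α + 1) = α^4 + α^3 + α^2 + α.
Reduced: α^4 + α^3 + α^2 + α.

0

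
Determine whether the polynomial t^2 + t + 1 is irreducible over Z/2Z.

Write f(t) = t^2 + t + 1.
Check for roots in Z/2Z: f(0) = 1; f(1) = 1.
No roots. A degree-2 polynomial over a field with no linear factor is irreducible.

Yes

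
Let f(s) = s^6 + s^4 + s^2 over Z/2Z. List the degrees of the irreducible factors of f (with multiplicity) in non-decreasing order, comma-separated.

Roots in Z/2Z: f(0) = 0 → root; f(1) = 1.
Linear factors from roots: (s).
Complete factorization: f(s) = (s)^2·(s^2 + s + 1)^2.
Factor degrees with multiplicity: 1 + 1 + 2 + 2 = 6.

1, 1, 2, 2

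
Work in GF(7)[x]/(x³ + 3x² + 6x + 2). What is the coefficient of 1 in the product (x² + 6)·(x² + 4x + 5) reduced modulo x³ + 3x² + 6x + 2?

Multiply in GF(7)[x]: (x² + 6)·(x² + 4x + 5) = x⁴ + 4x³ + 4x² + 3x + 2.
Reduce using x³ ≡ 4x² + x + 5 (mod x³ + 3x² + 6x + 2).
Reduced: 2x² + 2x.

0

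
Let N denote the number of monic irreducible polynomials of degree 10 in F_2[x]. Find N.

The number of monic irreducibles of degree 10 over GF(2) is (1/10)·Σ_{d∣10} μ(10/d) 2^d.
Divisors of 10: 1, 2, 5, 10; μ(10/d) for each: 1, -1, -1, 1.
Σ = 2^1 − 2^2 − 2^5 + 2^10 = 990.
N = 990/10 = 99.

99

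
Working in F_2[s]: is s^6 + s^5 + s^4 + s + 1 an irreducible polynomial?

Yes

Write m(s) = s^6 + s^5 + s^4 + s + 1.
Check for roots in F_2: m(0) = 1; m(1) = 1.
No roots, so no linear factors.
Monic irreducibles of degree 2 over GF(2): s^2 + s + 1.
None of them divide m (all give nonzero remainder).
Monic irreducibles of degree 3 over GF(2): s^3 + s + 1, s^3 + s^2 + 1.
None of them divide m (all give nonzero remainder).
No irreducible factor of degree ≤ 3 exists, so m is irreducible over GF(2).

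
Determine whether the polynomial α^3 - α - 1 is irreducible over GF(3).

Write m(α) = α^3 - α - 1.
Check for roots in GF(3): m(0) = 2; m(1) = 2; m(2) = 2.
No roots. A degree-3 polynomial over a field with no linear factor is irreducible.

Yes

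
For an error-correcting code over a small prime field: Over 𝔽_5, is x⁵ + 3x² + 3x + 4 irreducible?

Yes

Write h(x) = x⁵ + 3x² + 3x + 4.
Check for roots in 𝔽_5: h(0) = 4; h(1) = 1; h(2) = 4; h(3) = 3; h(4) = 3.
No roots, so no linear factors.
Degree-2 irreducible divisors: test the 10 monic irreducibles of degree 2 over GF(5).
None of them divide h (all give nonzero remainder).
No irreducible factor of degree ≤ 2 exists, so h is irreducible over GF(5).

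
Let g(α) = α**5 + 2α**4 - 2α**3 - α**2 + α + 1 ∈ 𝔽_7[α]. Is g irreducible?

Check for roots in 𝔽_7: g(0) = 1; g(1) = 2; g(2) = 5; g(3) = 3; g(4) = 4; g(5) = 4; g(6) = 2.
No roots, so no linear factors.
Degree-2 irreducible divisors: test the 21 monic irreducibles of degree 2 over GF(7).
None of them divide g (all give nonzero remainder).
No irreducible factor of degree ≤ 2 exists, so g is irreducible over GF(7).

Yes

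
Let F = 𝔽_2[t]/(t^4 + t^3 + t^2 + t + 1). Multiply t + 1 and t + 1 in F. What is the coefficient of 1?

1

Multiply in 𝔽_2[t]: (t + 1)·(t + 1) = t^2 + 1.
Reduced: t^2 + 1.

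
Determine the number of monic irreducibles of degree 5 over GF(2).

Gauss's count: N_{2}(5) = (1/5) Σ_{d|5} μ(5/d)·2^d.
Divisors of 5: 1, 5; μ(5/d) for each: -1, 1.
Σ = − 2^1 + 2^5 = 30.
N = 30/5 = 6.

6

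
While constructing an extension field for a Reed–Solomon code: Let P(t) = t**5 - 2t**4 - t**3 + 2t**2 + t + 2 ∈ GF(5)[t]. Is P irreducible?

Check for roots in GF(5): P(0) = 2; P(1) = 3; P(2) = 4; P(3) = 2; P(4) = 1.
No roots, so no linear factors.
Degree-2 irreducible divisors: test the 10 monic irreducibles of degree 2 over GF(5).
None of them divide P (all give nonzero remainder).
No irreducible factor of degree ≤ 2 exists, so P is irreducible over GF(5).

Yes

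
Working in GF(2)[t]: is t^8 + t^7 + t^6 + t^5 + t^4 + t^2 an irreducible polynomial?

Write P(t) = t^8 + t^7 + t^6 + t^5 + t^4 + t^2.
Check for roots in GF(2): P(0) = 0 → root; P(1) = 0 → root.
P(0) = 0, so (t) divides P(t); P is reducible.

No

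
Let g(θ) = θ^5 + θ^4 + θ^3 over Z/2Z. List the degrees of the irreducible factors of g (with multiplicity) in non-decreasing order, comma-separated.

Roots in Z/2Z: g(0) = 0 → root; g(1) = 1.
Linear factors from roots: (θ).
Complete factorization: g(θ) = (θ)^3·(θ^2 + θ + 1).
Factor degrees with multiplicity: 1 + 1 + 1 + 2 = 5.

1, 1, 1, 2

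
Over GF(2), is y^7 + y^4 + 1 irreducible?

Write m(y) = y^7 + y^4 + 1.
Check for roots in GF(2): m(0) = 1; m(1) = 1.
No roots, so no linear factors.
Monic irreducibles of degree 2 over GF(2): y^2 + y + 1.
None of them divide m (all give nonzero remainder).
Monic irreducibles of degree 3 over GF(2): y^3 + y + 1, y^3 + y^2 + 1.
None of them divide m (all give nonzero remainder).
No irreducible factor of degree ≤ 3 exists, so m is irreducible over GF(2).

Yes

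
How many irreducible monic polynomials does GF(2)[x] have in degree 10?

x^(2^10) − x is the product of all monic irreducibles of degree dividing 10; Möbius inversion gives N = (1/10) Σ μ(10/d)·2^d.
Divisors of 10: 1, 2, 5, 10; μ(10/d) for each: 1, -1, -1, 1.
Σ = 2^1 − 2^2 − 2^5 + 2^10 = 990.
N = 990/10 = 99.

99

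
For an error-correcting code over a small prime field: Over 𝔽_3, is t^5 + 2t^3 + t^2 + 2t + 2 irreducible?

Yes

Write m(t) = t^5 + 2t^3 + t^2 + 2t + 2.
Check for roots in 𝔽_3: m(0) = 2; m(1) = 2; m(2) = 1.
No roots, so no linear factors.
Monic irreducibles of degree 2 over GF(3): t^2 + 1, t^2 + t + 2, t^2 + 2t + 2.
None of them divide m (all give nonzero remainder).
No irreducible factor of degree ≤ 2 exists, so m is irreducible over GF(3).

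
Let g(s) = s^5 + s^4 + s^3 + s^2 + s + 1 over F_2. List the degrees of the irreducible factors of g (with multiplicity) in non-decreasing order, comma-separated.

1, 2, 2

Roots in F_2: g(0) = 1; g(1) = 0 → root.
Linear factors from roots: (s + 1).
Complete factorization: g(s) = (s + 1)·(s^2 + s + 1)^2.
Factor degrees with multiplicity: 1 + 2 + 2 = 5.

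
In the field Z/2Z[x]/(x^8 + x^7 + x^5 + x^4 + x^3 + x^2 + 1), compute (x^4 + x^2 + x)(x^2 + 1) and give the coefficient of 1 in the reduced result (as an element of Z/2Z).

Multiply in Z/2Z[x]: (x^4 + x^2 + x)·(x^2 + 1) = x^6 + x^3 + x^2 + x.
Reduced: x^6 + x^3 + x^2 + x.

0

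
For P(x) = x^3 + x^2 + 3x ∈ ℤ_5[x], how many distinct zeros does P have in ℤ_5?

Evaluate at each of the 5 elements of ℤ_5:
P(0) = 0 → root; P(1) = 0 → root; P(2) = 3; P(3) = 0 → root; P(4) = 2.
Roots: {0, 1, 3}.

3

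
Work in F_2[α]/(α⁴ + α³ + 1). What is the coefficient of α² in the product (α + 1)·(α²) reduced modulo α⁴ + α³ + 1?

1

Multiply in F_2[α]: (α + 1)·(α²) = α³ + α².
Reduced: α³ + α².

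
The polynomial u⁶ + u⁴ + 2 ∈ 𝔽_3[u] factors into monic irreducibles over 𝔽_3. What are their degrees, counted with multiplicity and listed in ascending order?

3, 3

Write f(u) = u⁶ + u⁴ + 2.
Roots in 𝔽_3: f(0) = 2; f(1) = 1; f(2) = 1.
Complete factorization: f(u) = (u³ + u² + u + 2)·(u³ + 2u² + u + 1).
Factor degrees with multiplicity: 3 + 3 = 6.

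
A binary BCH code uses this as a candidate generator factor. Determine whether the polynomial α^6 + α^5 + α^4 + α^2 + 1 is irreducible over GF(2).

Write P(α) = α^6 + α^5 + α^4 + α^2 + 1.
Check for roots in GF(2): P(0) = 1; P(1) = 1.
No roots, so no linear factors.
Monic irreducibles of degree 2 over GF(2): α^2 + α + 1.
None of them divide P (all give nonzero remainder).
Monic irreducibles of degree 3 over GF(2): α^3 + α + 1, α^3 + α^2 + 1.
None of them divide P (all give nonzero remainder).
No irreducible factor of degree ≤ 3 exists, so P is irreducible over GF(2).

Yes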